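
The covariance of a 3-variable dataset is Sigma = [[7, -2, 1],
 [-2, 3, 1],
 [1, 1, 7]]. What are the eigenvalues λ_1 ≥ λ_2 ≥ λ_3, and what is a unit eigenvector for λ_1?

Step 1 — characteristic polynomial p(λ) = det(λI - Sigma) = λ³ - tr·λ² + c_1·λ - det, where tr = trace, c_1 = sum of the principal 2×2 minors, det = det(Sigma):
  tr = 7 + 3 + 7 = 17,
  c_1 = (7·3 - (-2)²) + (7·7 - (1)²) + (3·7 - (1)²) = 17 + 48 + 20 = 85,
  det = 7·(3·7 - (1)²) - (-2)·((-2)·7 - (1)·(1)) + (1)·((-2)·(1) - 3·(1)) = 7·(20) - (-2)·(-15) + (1)·(-5) = 105.
  So p(λ) = λ³ - 17λ² + 85λ - 105.
Step 2 — look for an integer root (rational root theorem: any rational root is an integer divisor of 105). Testing λ = 7:
  p(7) = 343 - 833 + 595 - 105 = 0  ✓
  Dividing out (λ - 7): p(λ) = (λ - 7)(λ² - 10λ + 15).
Step 3 — remaining eigenvalues from the quadratic λ² - 10λ + 15 = 0:
  Δ = 10² - 4·15 = 100 - 60 = 40,  λ = (10 ± √40)/2 = (10 ± 6.3246)/2 ≈ 8.1623 or 1.8377.
  Sorted: λ_1 = 8.1623,  λ_2 = 7,  λ_3 = 1.8377  (check: sum = 17 = tr ✓).

Step 4 — unit eigenvector for λ_1 ≈ 8.1623: v spans the null space of (Sigma - λ_1 I), whose rows are
  r_1 = (-1.1623, -2, 1),  r_2 = (-2, -5.1623, 1),  r_3 = (1, 1, -1.1623).
  v is orthogonal to every row, so take v ∝ r_1 × r_2 = ((-2)·(1) - (1)·(-5.1623), (1)·(-2) - (-1.1623)·(1), (-1.1623)·(-5.1623) - (-2)·(-2)) ≈ (3.1623, -0.8377, 2).
  Let u = (3.1623, -0.8377, 2).
  ||u|| = √((3.1623)² + (-0.8377)² + (2)²) = √(14.7018) ≈ 3.8343,  v_1 = u/||u|| ≈ (0.8247, -0.2185, 0.5216) (||v_1|| = 1).

λ_1 = 8.1623,  λ_2 = 7,  λ_3 = 1.8377;  v_1 ≈ (0.8247, -0.2185, 0.5216)


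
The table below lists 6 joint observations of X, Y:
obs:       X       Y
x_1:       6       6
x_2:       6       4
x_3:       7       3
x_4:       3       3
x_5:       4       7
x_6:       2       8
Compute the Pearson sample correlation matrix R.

Step 1 — column means:
  mean(X) = (6 + 6 + 7 + 3 + 4 + 2) / 6 = 28/6 = 4.6667
  mean(Y) = (6 + 4 + 3 + 3 + 7 + 8) / 6 = 31/6 = 5.1667

Step 2 — sample variances and covariances s[i,j] = (1/(n-1)) · Σ_k (x_{k,i} - mean_i) · (x_{k,j} - mean_j), with n-1 = 5:
  s[X,X] = ((1.3333)·(1.3333) + (1.3333)·(1.3333) + (2.3333)·(2.3333) + (-1.6667)·(-1.6667) + (-0.6667)·(-0.6667) + (-2.6667)·(-2.6667)) / 5 = 19.3333/5 = 3.8667
  s[X,Y] = ((1.3333)·(0.8333) + (1.3333)·(-1.1667) + (2.3333)·(-2.1667) + (-1.6667)·(-2.1667) + (-0.6667)·(1.8333) + (-2.6667)·(2.8333)) / 5 = -10.6667/5 = -2.1333
  s[Y,Y] = ((0.8333)·(0.8333) + (-1.1667)·(-1.1667) + (-2.1667)·(-2.1667) + (-2.1667)·(-2.1667) + (1.8333)·(1.8333) + (2.8333)·(2.8333)) / 5 = 22.8333/5 = 4.5667
  Sample standard deviations s_i = √(s[i,i]):
  s(X) = √(3.8667) = 1.9664
  s(Y) = √(4.5667) = 2.137

Step 3 — r_{ij} = s_{ij} / (s_i · s_j):
  r[X,X] = 1 (diagonal).
  r[X,Y] = -2.1333 / (1.9664 · 2.137) = -2.1333 / 4.2021 = -0.5077
  r[Y,Y] = 1 (diagonal).

R is symmetric with unit diagonal. Assembling:

R = [[1, -0.5077],
 [-0.5077, 1]]


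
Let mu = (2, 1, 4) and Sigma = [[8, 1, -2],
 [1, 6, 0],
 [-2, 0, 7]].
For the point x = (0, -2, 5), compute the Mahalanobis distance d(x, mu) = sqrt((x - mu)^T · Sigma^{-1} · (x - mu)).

Step 1 — centre the observation: (x - mu) = (-2, -3, 1).

Step 2 — invert Sigma (cofactor / det for 3×3, or solve directly):
  Sigma^{-1} = [[0.1377, -0.023, 0.0393],
 [-0.023, 0.1705, -0.0066],
 [0.0393, -0.0066, 0.1541]].

Step 3 — form the quadratic (x - mu)^T · Sigma^{-1} · (x - mu):
  Sigma^{-1} · (x - mu) = (-0.1672, -0.4721, 0.0951).
  (x - mu)^T · [Sigma^{-1} · (x - mu)] = (-2)·(-0.1672) + (-3)·(-0.4721) + (1)·(0.0951) = 1.8459.

Step 4 — take square root: d = √(1.8459) ≈ 1.3586.

d(x, mu) = √(1.8459) ≈ 1.3586


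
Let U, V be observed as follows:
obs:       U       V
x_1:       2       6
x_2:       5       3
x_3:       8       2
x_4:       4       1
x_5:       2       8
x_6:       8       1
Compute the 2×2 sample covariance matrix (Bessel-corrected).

Step 1 — column means:
  mean(U) = (2 + 5 + 8 + 4 + 2 + 8) / 6 = 29/6 = 4.8333
  mean(V) = (6 + 3 + 2 + 1 + 8 + 1) / 6 = 21/6 = 3.5

Step 2 — sample covariance S[i,j] = (1/(n-1)) · Σ_k (x_{k,i} - mean_i) · (x_{k,j} - mean_j), with n-1 = 5.
  S[U,U] = ((-2.8333)·(-2.8333) + (0.1667)·(0.1667) + (3.1667)·(3.1667) + (-0.8333)·(-0.8333) + (-2.8333)·(-2.8333) + (3.1667)·(3.1667)) / 5 = 36.8333/5 = 7.3667
  S[U,V] = ((-2.8333)·(2.5) + (0.1667)·(-0.5) + (3.1667)·(-1.5) + (-0.8333)·(-2.5) + (-2.8333)·(4.5) + (3.1667)·(-2.5)) / 5 = -30.5/5 = -6.1
  S[V,V] = ((2.5)·(2.5) + (-0.5)·(-0.5) + (-1.5)·(-1.5) + (-2.5)·(-2.5) + (4.5)·(4.5) + (-2.5)·(-2.5)) / 5 = 41.5/5 = 8.3

S is symmetric (S[j,i] = S[i,j]). Assembling:

S = [[7.3667, -6.1],
 [-6.1, 8.3]]


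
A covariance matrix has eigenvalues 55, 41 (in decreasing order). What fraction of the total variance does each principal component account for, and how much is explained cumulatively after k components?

Step 1 — total variance = trace(Sigma) = Σ λ_i = 55 + 41 = 96.

Step 2 — fraction explained by component i = λ_i / Σ λ:
  PC1: 55/96 = 0.5729
  PC2: 41/96 = 0.4271

Step 3 — cumulative fraction after k components = (λ_1 + ... + λ_k) / Σ λ:
  k = 1: 55/96 = 0.5729
  k = 2: (55 + 41)/96 = 96/96 = 1

Summary (fraction, with percent):

explained: PC1 0.5729 (57.29%), PC2 0.4271 (42.71%);  cumulative: 0.5729, 1


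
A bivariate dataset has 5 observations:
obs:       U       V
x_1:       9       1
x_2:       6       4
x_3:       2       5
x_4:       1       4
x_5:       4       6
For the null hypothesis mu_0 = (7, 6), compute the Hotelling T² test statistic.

Step 1 — sample mean vector:
  mean(U) = (9 + 6 + 2 + 1 + 4) / 5 = 22/5 = 4.4
  mean(V) = (1 + 4 + 5 + 4 + 6) / 5 = 20/5 = 4
  x̄ = (4.4, 4),  deviation x̄ - mu_0 = (4.4, 4) - (7, 6) = (-2.6, -2).

Step 2 — sample covariance matrix, S[i,j] = (1/(n-1)) · Σ_k (x_{k,i} - mean_i) · (x_{k,j} - mean_j), divisor n-1 = 4:
  S[U,U] = ((4.6)·(4.6) + (1.6)·(1.6) + (-2.4)·(-2.4) + (-3.4)·(-3.4) + (-0.4)·(-0.4)) / 4 = 41.2/4 = 10.3
  S[U,V] = ((4.6)·(-3) + (1.6)·(0) + (-2.4)·(1) + (-3.4)·(0) + (-0.4)·(2)) / 4 = -17/4 = -4.25
  S[V,V] = ((-3)·(-3) + (0)·(0) + (1)·(1) + (0)·(0) + (2)·(2)) / 4 = 14/4 = 3.5
  S = [[10.3, -4.25],
 [-4.25, 3.5]].

Step 3 — invert S. det(S) = 10.3·3.5 - (-4.25)² = 17.9875.
  S^{-1} = (1/det) · [[d, -b], [-b, a]] = [[0.1946, 0.2363],
 [0.2363, 0.5726]].

Step 4 — quadratic form (x̄ - mu_0)^T · S^{-1} · (x̄ - mu_0):
  S^{-1} · (x̄ - mu_0) = (-0.9785, -1.7596),
  (x̄ - mu_0)^T · [...] = (-2.6)·(-0.9785) + (-2)·(-1.7596) = 6.0631.

Step 5 — scale by n: T² = 5 · 6.0631 = 30.3155.

T² ≈ 30.3155


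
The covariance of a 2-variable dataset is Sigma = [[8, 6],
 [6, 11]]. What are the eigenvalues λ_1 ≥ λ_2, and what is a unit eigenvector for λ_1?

Step 1 — characteristic polynomial of 2×2 Sigma:
  det(Sigma - λI) = λ² - trace · λ + det = 0.
  trace = 8 + 11 = 19, det = 8·11 - (6)² = 52.
Step 2 — discriminant:
  Δ = trace² - 4·det = 361 - 208 = 153.
Step 3 — eigenvalues:
  λ = (trace ± √Δ)/2 = (19 ± 12.3693)/2,
  λ_1 = 15.6847,  λ_2 = 3.3153.

Step 4 — unit eigenvector for λ_1: solve (Sigma - λ_1 I)v = 0. First row:
  (8 - 15.6847)·v_x + (6)·v_y = 0, i.e. (-7.6847)·v_x + (6)·v_y = 0,
  so v ∝ (b, λ_1 - a) = (6, 7.6847) = u.
  ||u|| = √((6)² + (7.6847)²) = √(95.054) ≈ 9.7496,
  v_1 = u/||u|| ≈ (0.6154, 0.7882) (||v_1|| = 1).

λ_1 = 15.6847,  λ_2 = 3.3153;  v_1 ≈ (0.6154, 0.7882)


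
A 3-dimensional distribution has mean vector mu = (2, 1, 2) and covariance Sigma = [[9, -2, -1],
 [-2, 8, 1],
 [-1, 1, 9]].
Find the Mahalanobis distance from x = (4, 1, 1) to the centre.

Step 1 — centre the observation: (x - mu) = (2, 0, -1).

Step 2 — invert Sigma (cofactor / det for 3×3, or solve directly):
  Sigma^{-1} = [[0.1185, 0.0284, 0.01],
 [0.0284, 0.1336, -0.0117],
 [0.01, -0.0117, 0.1135]].

Step 3 — form the quadratic (x - mu)^T · Sigma^{-1} · (x - mu):
  Sigma^{-1} · (x - mu) = (0.227, 0.0684, -0.0935).
  (x - mu)^T · [Sigma^{-1} · (x - mu)] = (2)·(0.227) + (0)·(0.0684) + (-1)·(-0.0935) = 0.5476.

Step 4 — take square root: d = √(0.5476) ≈ 0.74.

d(x, mu) = √(0.5476) ≈ 0.74


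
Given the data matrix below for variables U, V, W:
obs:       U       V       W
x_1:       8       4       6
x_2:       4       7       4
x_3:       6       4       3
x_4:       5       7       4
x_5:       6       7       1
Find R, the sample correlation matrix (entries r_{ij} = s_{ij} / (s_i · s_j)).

Step 1 — column means:
  mean(U) = (8 + 4 + 6 + 5 + 6) / 5 = 29/5 = 5.8
  mean(V) = (4 + 7 + 4 + 7 + 7) / 5 = 29/5 = 5.8
  mean(W) = (6 + 4 + 3 + 4 + 1) / 5 = 18/5 = 3.6

Step 2 — sample variances and covariances s[i,j] = (1/(n-1)) · Σ_k (x_{k,i} - mean_i) · (x_{k,j} - mean_j), with n-1 = 4:
  s[U,U] = ((2.2)·(2.2) + (-1.8)·(-1.8) + (0.2)·(0.2) + (-0.8)·(-0.8) + (0.2)·(0.2)) / 4 = 8.8/4 = 2.2
  s[U,V] = ((2.2)·(-1.8) + (-1.8)·(1.2) + (0.2)·(-1.8) + (-0.8)·(1.2) + (0.2)·(1.2)) / 4 = -7.2/4 = -1.8
  s[U,W] = ((2.2)·(2.4) + (-1.8)·(0.4) + (0.2)·(-0.6) + (-0.8)·(0.4) + (0.2)·(-2.6)) / 4 = 3.6/4 = 0.9
  s[V,V] = ((-1.8)·(-1.8) + (1.2)·(1.2) + (-1.8)·(-1.8) + (1.2)·(1.2) + (1.2)·(1.2)) / 4 = 10.8/4 = 2.7
  s[V,W] = ((-1.8)·(2.4) + (1.2)·(0.4) + (-1.8)·(-0.6) + (1.2)·(0.4) + (1.2)·(-2.6)) / 4 = -5.4/4 = -1.35
  s[W,W] = ((2.4)·(2.4) + (0.4)·(0.4) + (-0.6)·(-0.6) + (0.4)·(0.4) + (-2.6)·(-2.6)) / 4 = 13.2/4 = 3.3
  Sample standard deviations s_i = √(s[i,i]):
  s(U) = √(2.2) = 1.4832
  s(V) = √(2.7) = 1.6432
  s(W) = √(3.3) = 1.8166

Step 3 — r_{ij} = s_{ij} / (s_i · s_j):
  r[U,U] = 1 (diagonal).
  r[U,V] = -1.8 / (1.4832 · 1.6432) = -1.8 / 2.4372 = -0.7385
  r[U,W] = 0.9 / (1.4832 · 1.8166) = 0.9 / 2.6944 = 0.334
  r[V,V] = 1 (diagonal).
  r[V,W] = -1.35 / (1.6432 · 1.8166) = -1.35 / 2.985 = -0.4523
  r[W,W] = 1 (diagonal).

R is symmetric with unit diagonal. Assembling:

R = [[1, -0.7385, 0.334],
 [-0.7385, 1, -0.4523],
 [0.334, -0.4523, 1]]


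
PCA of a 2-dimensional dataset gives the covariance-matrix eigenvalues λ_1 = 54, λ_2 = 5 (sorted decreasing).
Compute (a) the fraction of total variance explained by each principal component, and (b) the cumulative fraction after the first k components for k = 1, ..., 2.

Step 1 — total variance = trace(Sigma) = Σ λ_i = 54 + 5 = 59.

Step 2 — fraction explained by component i = λ_i / Σ λ:
  PC1: 54/59 = 0.9153
  PC2: 5/59 = 0.0847

Step 3 — cumulative fraction after k components = (λ_1 + ... + λ_k) / Σ λ:
  k = 1: 54/59 = 0.9153
  k = 2: (54 + 5)/59 = 59/59 = 1

Summary (fraction, with percent):

explained: PC1 0.9153 (91.53%), PC2 0.0847 (8.47%);  cumulative: 0.9153, 1


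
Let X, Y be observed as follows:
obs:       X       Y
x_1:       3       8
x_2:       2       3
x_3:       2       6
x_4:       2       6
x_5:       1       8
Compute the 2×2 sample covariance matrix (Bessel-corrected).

Step 1 — column means:
  mean(X) = (3 + 2 + 2 + 2 + 1) / 5 = 10/5 = 2
  mean(Y) = (8 + 3 + 6 + 6 + 8) / 5 = 31/5 = 6.2

Step 2 — sample covariance S[i,j] = (1/(n-1)) · Σ_k (x_{k,i} - mean_i) · (x_{k,j} - mean_j), with n-1 = 4.
  S[X,X] = ((1)·(1) + (0)·(0) + (0)·(0) + (0)·(0) + (-1)·(-1)) / 4 = 2/4 = 0.5
  S[X,Y] = ((1)·(1.8) + (0)·(-3.2) + (0)·(-0.2) + (0)·(-0.2) + (-1)·(1.8)) / 4 = 0/4 = 0
  S[Y,Y] = ((1.8)·(1.8) + (-3.2)·(-3.2) + (-0.2)·(-0.2) + (-0.2)·(-0.2) + (1.8)·(1.8)) / 4 = 16.8/4 = 4.2

S is symmetric (S[j,i] = S[i,j]). Assembling:

S = [[0.5, 0],
 [0, 4.2]]


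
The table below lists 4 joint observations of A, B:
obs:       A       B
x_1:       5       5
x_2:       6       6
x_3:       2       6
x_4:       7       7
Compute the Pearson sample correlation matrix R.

Step 1 — column means:
  mean(A) = (5 + 6 + 2 + 7) / 4 = 20/4 = 5
  mean(B) = (5 + 6 + 6 + 7) / 4 = 24/4 = 6

Step 2 — sample variances and covariances s[i,j] = (1/(n-1)) · Σ_k (x_{k,i} - mean_i) · (x_{k,j} - mean_j), with n-1 = 3:
  s[A,A] = ((0)·(0) + (1)·(1) + (-3)·(-3) + (2)·(2)) / 3 = 14/3 = 4.6667
  s[A,B] = ((0)·(-1) + (1)·(0) + (-3)·(0) + (2)·(1)) / 3 = 2/3 = 0.6667
  s[B,B] = ((-1)·(-1) + (0)·(0) + (0)·(0) + (1)·(1)) / 3 = 2/3 = 0.6667
  Sample standard deviations s_i = √(s[i,i]):
  s(A) = √(4.6667) = 2.1602
  s(B) = √(0.6667) = 0.8165

Step 3 — r_{ij} = s_{ij} / (s_i · s_j):
  r[A,A] = 1 (diagonal).
  r[A,B] = 0.6667 / (2.1602 · 0.8165) = 0.6667 / 1.7638 = 0.378
  r[B,B] = 1 (diagonal).

R is symmetric with unit diagonal. Assembling:

R = [[1, 0.378],
 [0.378, 1]]


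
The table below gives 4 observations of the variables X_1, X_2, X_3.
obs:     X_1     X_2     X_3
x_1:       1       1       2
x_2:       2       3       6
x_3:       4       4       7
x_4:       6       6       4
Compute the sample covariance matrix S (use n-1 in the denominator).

Step 1 — column means:
  mean(X_1) = (1 + 2 + 4 + 6) / 4 = 13/4 = 3.25
  mean(X_2) = (1 + 3 + 4 + 6) / 4 = 14/4 = 3.5
  mean(X_3) = (2 + 6 + 7 + 4) / 4 = 19/4 = 4.75

Step 2 — sample covariance S[i,j] = (1/(n-1)) · Σ_k (x_{k,i} - mean_i) · (x_{k,j} - mean_j), with n-1 = 3.
  S[X_1,X_1] = ((-2.25)·(-2.25) + (-1.25)·(-1.25) + (0.75)·(0.75) + (2.75)·(2.75)) / 3 = 14.75/3 = 4.9167
  S[X_1,X_2] = ((-2.25)·(-2.5) + (-1.25)·(-0.5) + (0.75)·(0.5) + (2.75)·(2.5)) / 3 = 13.5/3 = 4.5
  S[X_1,X_3] = ((-2.25)·(-2.75) + (-1.25)·(1.25) + (0.75)·(2.25) + (2.75)·(-0.75)) / 3 = 4.25/3 = 1.4167
  S[X_2,X_2] = ((-2.5)·(-2.5) + (-0.5)·(-0.5) + (0.5)·(0.5) + (2.5)·(2.5)) / 3 = 13/3 = 4.3333
  S[X_2,X_3] = ((-2.5)·(-2.75) + (-0.5)·(1.25) + (0.5)·(2.25) + (2.5)·(-0.75)) / 3 = 5.5/3 = 1.8333
  S[X_3,X_3] = ((-2.75)·(-2.75) + (1.25)·(1.25) + (2.25)·(2.25) + (-0.75)·(-0.75)) / 3 = 14.75/3 = 4.9167

S is symmetric (S[j,i] = S[i,j]). Assembling:

S = [[4.9167, 4.5, 1.4167],
 [4.5, 4.3333, 1.8333],
 [1.4167, 1.8333, 4.9167]]


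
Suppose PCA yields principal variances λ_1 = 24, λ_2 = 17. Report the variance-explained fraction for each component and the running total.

Step 1 — total variance = trace(Sigma) = Σ λ_i = 24 + 17 = 41.

Step 2 — fraction explained by component i = λ_i / Σ λ:
  PC1: 24/41 = 0.5854
  PC2: 17/41 = 0.4146

Step 3 — cumulative fraction after k components = (λ_1 + ... + λ_k) / Σ λ:
  k = 1: 24/41 = 0.5854
  k = 2: (24 + 17)/41 = 41/41 = 1

Summary (fraction, with percent):

explained: PC1 0.5854 (58.54%), PC2 0.4146 (41.46%);  cumulative: 0.5854, 1


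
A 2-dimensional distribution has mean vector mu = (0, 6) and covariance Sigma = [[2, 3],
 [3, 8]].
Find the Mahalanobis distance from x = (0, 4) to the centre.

Step 1 — centre the observation: (x - mu) = (0, -2).

Step 2 — invert Sigma. det(Sigma) = 2·8 - (3)² = 7.
  Sigma^{-1} = (1/det) · [[d, -b], [-b, a]] = [[1.1429, -0.4286],
 [-0.4286, 0.2857]].

Step 3 — form the quadratic (x - mu)^T · Sigma^{-1} · (x - mu):
  Sigma^{-1} · (x - mu) = (0.8571, -0.5714).
  (x - mu)^T · [Sigma^{-1} · (x - mu)] = (0)·(0.8571) + (-2)·(-0.5714) = 1.1429.

Step 4 — take square root: d = √(1.1429) ≈ 1.069.

d(x, mu) = √(1.1429) ≈ 1.069


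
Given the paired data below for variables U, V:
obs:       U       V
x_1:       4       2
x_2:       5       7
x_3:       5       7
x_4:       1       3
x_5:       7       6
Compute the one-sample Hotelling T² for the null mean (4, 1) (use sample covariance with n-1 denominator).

Step 1 — sample mean vector:
  mean(U) = (4 + 5 + 5 + 1 + 7) / 5 = 22/5 = 4.4
  mean(V) = (2 + 7 + 7 + 3 + 6) / 5 = 25/5 = 5
  x̄ = (4.4, 5),  deviation x̄ - mu_0 = (4.4, 5) - (4, 1) = (0.4, 4).

Step 2 — sample covariance matrix, S[i,j] = (1/(n-1)) · Σ_k (x_{k,i} - mean_i) · (x_{k,j} - mean_j), divisor n-1 = 4:
  S[U,U] = ((-0.4)·(-0.4) + (0.6)·(0.6) + (0.6)·(0.6) + (-3.4)·(-3.4) + (2.6)·(2.6)) / 4 = 19.2/4 = 4.8
  S[U,V] = ((-0.4)·(-3) + (0.6)·(2) + (0.6)·(2) + (-3.4)·(-2) + (2.6)·(1)) / 4 = 13/4 = 3.25
  S[V,V] = ((-3)·(-3) + (2)·(2) + (2)·(2) + (-2)·(-2) + (1)·(1)) / 4 = 22/4 = 5.5
  S = [[4.8, 3.25],
 [3.25, 5.5]].

Step 3 — invert S. det(S) = 4.8·5.5 - (3.25)² = 15.8375.
  S^{-1} = (1/det) · [[d, -b], [-b, a]] = [[0.3473, -0.2052],
 [-0.2052, 0.3031]].

Step 4 — quadratic form (x̄ - mu_0)^T · S^{-1} · (x̄ - mu_0):
  S^{-1} · (x̄ - mu_0) = (-0.6819, 1.1302),
  (x̄ - mu_0)^T · [...] = (0.4)·(-0.6819) + (4)·(1.1302) = 4.2481.

Step 5 — scale by n: T² = 5 · 4.2481 = 21.2407.

T² ≈ 21.2407


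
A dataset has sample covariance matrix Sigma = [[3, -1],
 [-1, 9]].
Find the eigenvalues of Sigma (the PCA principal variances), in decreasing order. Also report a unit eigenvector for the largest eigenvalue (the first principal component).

Step 1 — characteristic polynomial of 2×2 Sigma:
  det(Sigma - λI) = λ² - trace · λ + det = 0.
  trace = 3 + 9 = 12, det = 3·9 - (-1)² = 26.
Step 2 — discriminant:
  Δ = trace² - 4·det = 144 - 104 = 40.
Step 3 — eigenvalues:
  λ = (trace ± √Δ)/2 = (12 ± 6.3246)/2,
  λ_1 = 9.1623,  λ_2 = 2.8377.

Step 4 — unit eigenvector for λ_1: solve (Sigma - λ_1 I)v = 0. First row:
  (3 - 9.1623)·v_x + (-1)·v_y = 0, i.e. (-6.1623)·v_x + (-1)·v_y = 0,
  so v ∝ (b, λ_1 - a) = (-1, 6.1623); multiply by -1 so the first entry is positive: u = (1, -6.1623).
  ||u|| = √((1)² + (-6.1623)²) = √(38.9737) ≈ 6.2429,
  v_1 = u/||u|| ≈ (0.1602, -0.9871) (||v_1|| = 1).

λ_1 = 9.1623,  λ_2 = 2.8377;  v_1 ≈ (0.1602, -0.9871)


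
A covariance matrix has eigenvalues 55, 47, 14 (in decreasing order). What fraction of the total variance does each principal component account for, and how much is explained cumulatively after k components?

Step 1 — total variance = trace(Sigma) = Σ λ_i = 55 + 47 + 14 = 116.

Step 2 — fraction explained by component i = λ_i / Σ λ:
  PC1: 55/116 = 0.4741
  PC2: 47/116 = 0.4052
  PC3: 14/116 = 0.1207

Step 3 — cumulative fraction after k components = (λ_1 + ... + λ_k) / Σ λ:
  k = 1: 55/116 = 0.4741
  k = 2: (55 + 47)/116 = 102/116 = 0.8793
  k = 3: (55 + 47 + 14)/116 = 116/116 = 1

Summary (fraction, with percent):

explained: PC1 0.4741 (47.41%), PC2 0.4052 (40.52%), PC3 0.1207 (12.07%);  cumulative: 0.4741, 0.8793, 1


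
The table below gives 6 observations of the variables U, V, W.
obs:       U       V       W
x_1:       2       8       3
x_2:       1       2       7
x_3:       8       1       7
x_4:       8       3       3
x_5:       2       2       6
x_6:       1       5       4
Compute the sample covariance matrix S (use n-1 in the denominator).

Step 1 — column means:
  mean(U) = (2 + 1 + 8 + 8 + 2 + 1) / 6 = 22/6 = 3.6667
  mean(V) = (8 + 2 + 1 + 3 + 2 + 5) / 6 = 21/6 = 3.5
  mean(W) = (3 + 7 + 7 + 3 + 6 + 4) / 6 = 30/6 = 5

Step 2 — sample covariance S[i,j] = (1/(n-1)) · Σ_k (x_{k,i} - mean_i) · (x_{k,j} - mean_j), with n-1 = 5.
  S[U,U] = ((-1.6667)·(-1.6667) + (-2.6667)·(-2.6667) + (4.3333)·(4.3333) + (4.3333)·(4.3333) + (-1.6667)·(-1.6667) + (-2.6667)·(-2.6667)) / 5 = 57.3333/5 = 11.4667
  S[U,V] = ((-1.6667)·(4.5) + (-2.6667)·(-1.5) + (4.3333)·(-2.5) + (4.3333)·(-0.5) + (-1.6667)·(-1.5) + (-2.6667)·(1.5)) / 5 = -18/5 = -3.6
  S[U,W] = ((-1.6667)·(-2) + (-2.6667)·(2) + (4.3333)·(2) + (4.3333)·(-2) + (-1.6667)·(1) + (-2.6667)·(-1)) / 5 = -1/5 = -0.2
  S[V,V] = ((4.5)·(4.5) + (-1.5)·(-1.5) + (-2.5)·(-2.5) + (-0.5)·(-0.5) + (-1.5)·(-1.5) + (1.5)·(1.5)) / 5 = 33.5/5 = 6.7
  S[V,W] = ((4.5)·(-2) + (-1.5)·(2) + (-2.5)·(2) + (-0.5)·(-2) + (-1.5)·(1) + (1.5)·(-1)) / 5 = -19/5 = -3.8
  S[W,W] = ((-2)·(-2) + (2)·(2) + (2)·(2) + (-2)·(-2) + (1)·(1) + (-1)·(-1)) / 5 = 18/5 = 3.6

S is symmetric (S[j,i] = S[i,j]). Assembling:

S = [[11.4667, -3.6, -0.2],
 [-3.6, 6.7, -3.8],
 [-0.2, -3.8, 3.6]]


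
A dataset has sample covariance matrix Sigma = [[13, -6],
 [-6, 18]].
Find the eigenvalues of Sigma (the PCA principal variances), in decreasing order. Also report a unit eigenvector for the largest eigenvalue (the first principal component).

Step 1 — characteristic polynomial of 2×2 Sigma:
  det(Sigma - λI) = λ² - trace · λ + det = 0.
  trace = 13 + 18 = 31, det = 13·18 - (-6)² = 198.
Step 2 — discriminant:
  Δ = trace² - 4·det = 961 - 792 = 169.
Step 3 — eigenvalues:
  λ = (trace ± √Δ)/2 = (31 ± 13)/2,
  λ_1 = 22,  λ_2 = 9.

Step 4 — unit eigenvector for λ_1: solve (Sigma - λ_1 I)v = 0. First row:
  (13 - 22)·v_x + (-6)·v_y = 0, i.e. (-9)·v_x + (-6)·v_y = 0,
  so v ∝ (b, λ_1 - a) = (-6, 9); multiply by -1 so the first entry is positive: u = (6, -9).
  ||u|| = √((6)² + (-9)²) = √(117) ≈ 10.8167,
  v_1 = u/||u|| ≈ (0.5547, -0.8321) (||v_1|| = 1).

λ_1 = 22,  λ_2 = 9;  v_1 ≈ (0.5547, -0.8321)


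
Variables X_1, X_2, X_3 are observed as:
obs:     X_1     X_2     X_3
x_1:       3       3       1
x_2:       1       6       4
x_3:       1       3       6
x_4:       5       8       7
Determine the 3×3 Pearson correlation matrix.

Step 1 — column means:
  mean(X_1) = (3 + 1 + 1 + 5) / 4 = 10/4 = 2.5
  mean(X_2) = (3 + 6 + 3 + 8) / 4 = 20/4 = 5
  mean(X_3) = (1 + 4 + 6 + 7) / 4 = 18/4 = 4.5

Step 2 — sample variances and covariances s[i,j] = (1/(n-1)) · Σ_k (x_{k,i} - mean_i) · (x_{k,j} - mean_j), with n-1 = 3:
  s[X_1,X_1] = ((0.5)·(0.5) + (-1.5)·(-1.5) + (-1.5)·(-1.5) + (2.5)·(2.5)) / 3 = 11/3 = 3.6667
  s[X_1,X_2] = ((0.5)·(-2) + (-1.5)·(1) + (-1.5)·(-2) + (2.5)·(3)) / 3 = 8/3 = 2.6667
  s[X_1,X_3] = ((0.5)·(-3.5) + (-1.5)·(-0.5) + (-1.5)·(1.5) + (2.5)·(2.5)) / 3 = 3/3 = 1
  s[X_2,X_2] = ((-2)·(-2) + (1)·(1) + (-2)·(-2) + (3)·(3)) / 3 = 18/3 = 6
  s[X_2,X_3] = ((-2)·(-3.5) + (1)·(-0.5) + (-2)·(1.5) + (3)·(2.5)) / 3 = 11/3 = 3.6667
  s[X_3,X_3] = ((-3.5)·(-3.5) + (-0.5)·(-0.5) + (1.5)·(1.5) + (2.5)·(2.5)) / 3 = 21/3 = 7
  Sample standard deviations s_i = √(s[i,i]):
  s(X_1) = √(3.6667) = 1.9149
  s(X_2) = √(6) = 2.4495
  s(X_3) = √(7) = 2.6458

Step 3 — r_{ij} = s_{ij} / (s_i · s_j):
  r[X_1,X_1] = 1 (diagonal).
  r[X_1,X_2] = 2.6667 / (1.9149 · 2.4495) = 2.6667 / 4.6904 = 0.5685
  r[X_1,X_3] = 1 / (1.9149 · 2.6458) = 1 / 5.0662 = 0.1974
  r[X_2,X_2] = 1 (diagonal).
  r[X_2,X_3] = 3.6667 / (2.4495 · 2.6458) = 3.6667 / 6.4807 = 0.5658
  r[X_3,X_3] = 1 (diagonal).

R is symmetric with unit diagonal. Assembling:

R = [[1, 0.5685, 0.1974],
 [0.5685, 1, 0.5658],
 [0.1974, 0.5658, 1]]


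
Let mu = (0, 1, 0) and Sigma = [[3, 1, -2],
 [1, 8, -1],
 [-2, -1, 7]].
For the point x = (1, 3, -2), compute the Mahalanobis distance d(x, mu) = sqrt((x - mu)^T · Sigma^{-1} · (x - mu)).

Step 1 — centre the observation: (x - mu) = (1, 2, -2).

Step 2 — invert Sigma (cofactor / det for 3×3, or solve directly):
  Sigma^{-1} = [[0.4231, -0.0385, 0.1154],
 [-0.0385, 0.1308, 0.0077],
 [0.1154, 0.0077, 0.1769]].

Step 3 — form the quadratic (x - mu)^T · Sigma^{-1} · (x - mu):
  Sigma^{-1} · (x - mu) = (0.1154, 0.2077, -0.2231).
  (x - mu)^T · [Sigma^{-1} · (x - mu)] = (1)·(0.1154) + (2)·(0.2077) + (-2)·(-0.2231) = 0.9769.

Step 4 — take square root: d = √(0.9769) ≈ 0.9884.

d(x, mu) = √(0.9769) ≈ 0.9884


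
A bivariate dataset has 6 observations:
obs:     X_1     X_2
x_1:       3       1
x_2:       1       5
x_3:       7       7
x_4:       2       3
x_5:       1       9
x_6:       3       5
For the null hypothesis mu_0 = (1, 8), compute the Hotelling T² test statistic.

Step 1 — sample mean vector:
  mean(X_1) = (3 + 1 + 7 + 2 + 1 + 3) / 6 = 17/6 = 2.8333
  mean(X_2) = (1 + 5 + 7 + 3 + 9 + 5) / 6 = 30/6 = 5
  x̄ = (2.8333, 5),  deviation x̄ - mu_0 = (2.8333, 5) - (1, 8) = (1.8333, -3).

Step 2 — sample covariance matrix, S[i,j] = (1/(n-1)) · Σ_k (x_{k,i} - mean_i) · (x_{k,j} - mean_j), divisor n-1 = 5:
  S[X_1,X_1] = ((0.1667)·(0.1667) + (-1.8333)·(-1.8333) + (4.1667)·(4.1667) + (-0.8333)·(-0.8333) + (-1.8333)·(-1.8333) + (0.1667)·(0.1667)) / 5 = 24.8333/5 = 4.9667
  S[X_1,X_2] = ((0.1667)·(-4) + (-1.8333)·(0) + (4.1667)·(2) + (-0.8333)·(-2) + (-1.8333)·(4) + (0.1667)·(0)) / 5 = 2/5 = 0.4
  S[X_2,X_2] = ((-4)·(-4) + (0)·(0) + (2)·(2) + (-2)·(-2) + (4)·(4) + (0)·(0)) / 5 = 40/5 = 8
  S = [[4.9667, 0.4],
 [0.4, 8]].

Step 3 — invert S. det(S) = 4.9667·8 - (0.4)² = 39.5733.
  S^{-1} = (1/det) · [[d, -b], [-b, a]] = [[0.2022, -0.0101],
 [-0.0101, 0.1255]].

Step 4 — quadratic form (x̄ - mu_0)^T · S^{-1} · (x̄ - mu_0):
  S^{-1} · (x̄ - mu_0) = (0.4009, -0.395),
  (x̄ - mu_0)^T · [...] = (1.8333)·(0.4009) + (-3)·(-0.395) = 1.9202.

Step 5 — scale by n: T² = 6 · 1.9202 = 11.5212.

T² ≈ 11.5212


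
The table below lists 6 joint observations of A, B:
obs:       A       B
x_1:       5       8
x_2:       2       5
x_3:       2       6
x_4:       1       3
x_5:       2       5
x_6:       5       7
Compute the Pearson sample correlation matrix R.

Step 1 — column means:
  mean(A) = (5 + 2 + 2 + 1 + 2 + 5) / 6 = 17/6 = 2.8333
  mean(B) = (8 + 5 + 6 + 3 + 5 + 7) / 6 = 34/6 = 5.6667

Step 2 — sample variances and covariances s[i,j] = (1/(n-1)) · Σ_k (x_{k,i} - mean_i) · (x_{k,j} - mean_j), with n-1 = 5:
  s[A,A] = ((2.1667)·(2.1667) + (-0.8333)·(-0.8333) + (-0.8333)·(-0.8333) + (-1.8333)·(-1.8333) + (-0.8333)·(-0.8333) + (2.1667)·(2.1667)) / 5 = 14.8333/5 = 2.9667
  s[A,B] = ((2.1667)·(2.3333) + (-0.8333)·(-0.6667) + (-0.8333)·(0.3333) + (-1.8333)·(-2.6667) + (-0.8333)·(-0.6667) + (2.1667)·(1.3333)) / 5 = 13.6667/5 = 2.7333
  s[B,B] = ((2.3333)·(2.3333) + (-0.6667)·(-0.6667) + (0.3333)·(0.3333) + (-2.6667)·(-2.6667) + (-0.6667)·(-0.6667) + (1.3333)·(1.3333)) / 5 = 15.3333/5 = 3.0667
  Sample standard deviations s_i = √(s[i,i]):
  s(A) = √(2.9667) = 1.7224
  s(B) = √(3.0667) = 1.7512

Step 3 — r_{ij} = s_{ij} / (s_i · s_j):
  r[A,A] = 1 (diagonal).
  r[A,B] = 2.7333 / (1.7224 · 1.7512) = 2.7333 / 3.0163 = 0.9062
  r[B,B] = 1 (diagonal).

R is symmetric with unit diagonal. Assembling:

R = [[1, 0.9062],
 [0.9062, 1]]


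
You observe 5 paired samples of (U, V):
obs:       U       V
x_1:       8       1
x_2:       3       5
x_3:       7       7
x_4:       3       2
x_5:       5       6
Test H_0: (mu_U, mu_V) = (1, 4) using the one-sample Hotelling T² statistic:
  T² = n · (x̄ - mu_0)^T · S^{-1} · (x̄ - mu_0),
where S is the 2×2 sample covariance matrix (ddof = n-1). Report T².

Step 1 — sample mean vector:
  mean(U) = (8 + 3 + 7 + 3 + 5) / 5 = 26/5 = 5.2
  mean(V) = (1 + 5 + 7 + 2 + 6) / 5 = 21/5 = 4.2
  x̄ = (5.2, 4.2),  deviation x̄ - mu_0 = (5.2, 4.2) - (1, 4) = (4.2, 0.2).

Step 2 — sample covariance matrix, S[i,j] = (1/(n-1)) · Σ_k (x_{k,i} - mean_i) · (x_{k,j} - mean_j), divisor n-1 = 4:
  S[U,U] = ((2.8)·(2.8) + (-2.2)·(-2.2) + (1.8)·(1.8) + (-2.2)·(-2.2) + (-0.2)·(-0.2)) / 4 = 20.8/4 = 5.2
  S[U,V] = ((2.8)·(-3.2) + (-2.2)·(0.8) + (1.8)·(2.8) + (-2.2)·(-2.2) + (-0.2)·(1.8)) / 4 = -1.2/4 = -0.3
  S[V,V] = ((-3.2)·(-3.2) + (0.8)·(0.8) + (2.8)·(2.8) + (-2.2)·(-2.2) + (1.8)·(1.8)) / 4 = 26.8/4 = 6.7
  S = [[5.2, -0.3],
 [-0.3, 6.7]].

Step 3 — invert S. det(S) = 5.2·6.7 - (-0.3)² = 34.75.
  S^{-1} = (1/det) · [[d, -b], [-b, a]] = [[0.1928, 0.0086],
 [0.0086, 0.1496]].

Step 4 — quadratic form (x̄ - mu_0)^T · S^{-1} · (x̄ - mu_0):
  S^{-1} · (x̄ - mu_0) = (0.8115, 0.0662),
  (x̄ - mu_0)^T · [...] = (4.2)·(0.8115) + (0.2)·(0.0662) = 3.4216.

Step 5 — scale by n: T² = 5 · 3.4216 = 17.1079.

T² ≈ 17.1079


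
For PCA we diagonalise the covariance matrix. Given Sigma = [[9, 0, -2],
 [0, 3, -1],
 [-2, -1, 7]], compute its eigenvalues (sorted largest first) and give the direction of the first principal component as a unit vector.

Step 1 — characteristic polynomial p(λ) = det(λI - Sigma) = λ³ - tr·λ² + c_1·λ - det, where tr = trace, c_1 = sum of the principal 2×2 minors, det = det(Sigma):
  tr = 9 + 3 + 7 = 19,
  c_1 = (9·3 - (0)²) + (9·7 - (-2)²) + (3·7 - (-1)²) = 27 + 59 + 20 = 106,
  det = 9·(3·7 - (-1)²) - (0)·((0)·7 - (-1)·(-2)) + (-2)·((0)·(-1) - 3·(-2)) = 9·(20) - (0)·(-2) + (-2)·(6) = 168.
  So p(λ) = λ³ - 19λ² + 106λ - 168.
Step 2 — look for an integer root (rational root theorem: any rational root is an integer divisor of 168). Testing λ = 6:
  p(6) = 216 - 684 + 636 - 168 = 0  ✓
  Dividing out (λ - 6): p(λ) = (λ - 6)(λ² - 13λ + 28).
Step 3 — remaining eigenvalues from the quadratic λ² - 13λ + 28 = 0:
  Δ = 13² - 4·28 = 169 - 112 = 57,  λ = (13 ± √57)/2 = (13 ± 7.5498)/2 ≈ 10.2749 or 2.7251.
  Sorted: λ_1 = 10.2749,  λ_2 = 6,  λ_3 = 2.7251  (check: sum = 19 = tr ✓).

Step 4 — unit eigenvector for λ_1 ≈ 10.2749: v spans the null space of (Sigma - λ_1 I), whose rows are
  r_1 = (-1.2749, 0, -2),  r_2 = (0, -7.2749, -1),  r_3 = (-2, -1, -3.2749).
  v is orthogonal to every row, so take v ∝ r_1 × r_2 = ((0)·(-1) - (-2)·(-7.2749), (-2)·(0) - (-1.2749)·(-1), (-1.2749)·(-7.2749) - (0)·(0)) ≈ (-14.5498, -1.2749, 9.2749).
  Rescale (multiply by -1 so the first nonzero entry is positive): u = (14.5498, 1.2749, -9.2749).
  ||u|| = √((14.5498)² + (1.2749)² + (-9.2749)²) = √(299.3472) ≈ 17.3017,  v_1 = u/||u|| ≈ (0.841, 0.0737, -0.5361) (||v_1|| = 1).

λ_1 = 10.2749,  λ_2 = 6,  λ_3 = 2.7251;  v_1 ≈ (0.841, 0.0737, -0.5361)


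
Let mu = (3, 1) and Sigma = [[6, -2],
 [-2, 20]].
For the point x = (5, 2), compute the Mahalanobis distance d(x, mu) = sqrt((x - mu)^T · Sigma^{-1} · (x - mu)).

Step 1 — centre the observation: (x - mu) = (2, 1).

Step 2 — invert Sigma. det(Sigma) = 6·20 - (-2)² = 116.
  Sigma^{-1} = (1/det) · [[d, -b], [-b, a]] = [[0.1724, 0.0172],
 [0.0172, 0.0517]].

Step 3 — form the quadratic (x - mu)^T · Sigma^{-1} · (x - mu):
  Sigma^{-1} · (x - mu) = (0.3621, 0.0862).
  (x - mu)^T · [Sigma^{-1} · (x - mu)] = (2)·(0.3621) + (1)·(0.0862) = 0.8103.

Step 4 — take square root: d = √(0.8103) ≈ 0.9002.

d(x, mu) = √(0.8103) ≈ 0.9002


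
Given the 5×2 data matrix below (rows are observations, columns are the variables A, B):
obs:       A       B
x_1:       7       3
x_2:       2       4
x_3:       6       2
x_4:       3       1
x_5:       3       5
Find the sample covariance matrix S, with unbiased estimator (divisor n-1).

Step 1 — column means:
  mean(A) = (7 + 2 + 6 + 3 + 3) / 5 = 21/5 = 4.2
  mean(B) = (3 + 4 + 2 + 1 + 5) / 5 = 15/5 = 3

Step 2 — sample covariance S[i,j] = (1/(n-1)) · Σ_k (x_{k,i} - mean_i) · (x_{k,j} - mean_j), with n-1 = 4.
  S[A,A] = ((2.8)·(2.8) + (-2.2)·(-2.2) + (1.8)·(1.8) + (-1.2)·(-1.2) + (-1.2)·(-1.2)) / 4 = 18.8/4 = 4.7
  S[A,B] = ((2.8)·(0) + (-2.2)·(1) + (1.8)·(-1) + (-1.2)·(-2) + (-1.2)·(2)) / 4 = -4/4 = -1
  S[B,B] = ((0)·(0) + (1)·(1) + (-1)·(-1) + (-2)·(-2) + (2)·(2)) / 4 = 10/4 = 2.5

S is symmetric (S[j,i] = S[i,j]). Assembling:

S = [[4.7, -1],
 [-1, 2.5]]


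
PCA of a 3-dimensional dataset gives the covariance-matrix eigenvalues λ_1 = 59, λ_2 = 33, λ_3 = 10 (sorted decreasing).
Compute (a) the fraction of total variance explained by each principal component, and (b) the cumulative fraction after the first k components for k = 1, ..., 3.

Step 1 — total variance = trace(Sigma) = Σ λ_i = 59 + 33 + 10 = 102.

Step 2 — fraction explained by component i = λ_i / Σ λ:
  PC1: 59/102 = 0.5784
  PC2: 33/102 = 0.3235
  PC3: 10/102 = 0.098

Step 3 — cumulative fraction after k components = (λ_1 + ... + λ_k) / Σ λ:
  k = 1: 59/102 = 0.5784
  k = 2: (59 + 33)/102 = 92/102 = 0.902
  k = 3: (59 + 33 + 10)/102 = 102/102 = 1

Summary (fraction, with percent):

explained: PC1 0.5784 (57.84%), PC2 0.3235 (32.35%), PC3 0.098 (9.8%);  cumulative: 0.5784, 0.902, 1


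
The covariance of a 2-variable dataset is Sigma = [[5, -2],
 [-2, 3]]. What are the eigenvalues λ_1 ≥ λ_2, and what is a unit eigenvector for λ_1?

Step 1 — characteristic polynomial of 2×2 Sigma:
  det(Sigma - λI) = λ² - trace · λ + det = 0.
  trace = 5 + 3 = 8, det = 5·3 - (-2)² = 11.
Step 2 — discriminant:
  Δ = trace² - 4·det = 64 - 44 = 20.
Step 3 — eigenvalues:
  λ = (trace ± √Δ)/2 = (8 ± 4.4721)/2,
  λ_1 = 6.2361,  λ_2 = 1.7639.

Step 4 — unit eigenvector for λ_1: solve (Sigma - λ_1 I)v = 0. First row:
  (5 - 6.2361)·v_x + (-2)·v_y = 0, i.e. (-1.2361)·v_x + (-2)·v_y = 0,
  so v ∝ (b, λ_1 - a) = (-2, 1.2361); multiply by -1 so the first entry is positive: u = (2, -1.2361).
  ||u|| = √((2)² + (-1.2361)²) = √(5.5279) ≈ 2.3511,
  v_1 = u/||u|| ≈ (0.8507, -0.5257) (||v_1|| = 1).

λ_1 = 6.2361,  λ_2 = 1.7639;  v_1 ≈ (0.8507, -0.5257)


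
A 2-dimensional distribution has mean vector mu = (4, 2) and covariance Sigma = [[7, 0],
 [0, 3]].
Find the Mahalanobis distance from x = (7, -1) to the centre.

Step 1 — centre the observation: (x - mu) = (3, -3).

Step 2 — invert Sigma. det(Sigma) = 7·3 - (0)² = 21.
  Sigma^{-1} = (1/det) · [[d, -b], [-b, a]] = [[0.1429, 0],
 [0, 0.3333]].

Step 3 — form the quadratic (x - mu)^T · Sigma^{-1} · (x - mu):
  Sigma^{-1} · (x - mu) = (0.4286, -1).
  (x - mu)^T · [Sigma^{-1} · (x - mu)] = (3)·(0.4286) + (-3)·(-1) = 4.2857.

Step 4 — take square root: d = √(4.2857) ≈ 2.0702.

d(x, mu) = √(4.2857) ≈ 2.0702


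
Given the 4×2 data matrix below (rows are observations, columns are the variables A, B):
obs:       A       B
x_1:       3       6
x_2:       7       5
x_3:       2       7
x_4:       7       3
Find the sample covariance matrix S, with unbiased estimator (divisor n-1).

Step 1 — column means:
  mean(A) = (3 + 7 + 2 + 7) / 4 = 19/4 = 4.75
  mean(B) = (6 + 5 + 7 + 3) / 4 = 21/4 = 5.25

Step 2 — sample covariance S[i,j] = (1/(n-1)) · Σ_k (x_{k,i} - mean_i) · (x_{k,j} - mean_j), with n-1 = 3.
  S[A,A] = ((-1.75)·(-1.75) + (2.25)·(2.25) + (-2.75)·(-2.75) + (2.25)·(2.25)) / 3 = 20.75/3 = 6.9167
  S[A,B] = ((-1.75)·(0.75) + (2.25)·(-0.25) + (-2.75)·(1.75) + (2.25)·(-2.25)) / 3 = -11.75/3 = -3.9167
  S[B,B] = ((0.75)·(0.75) + (-0.25)·(-0.25) + (1.75)·(1.75) + (-2.25)·(-2.25)) / 3 = 8.75/3 = 2.9167

S is symmetric (S[j,i] = S[i,j]). Assembling:

S = [[6.9167, -3.9167],
 [-3.9167, 2.9167]]


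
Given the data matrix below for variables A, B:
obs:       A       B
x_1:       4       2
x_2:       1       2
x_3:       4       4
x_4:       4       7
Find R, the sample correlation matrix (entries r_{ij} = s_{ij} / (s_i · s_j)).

Step 1 — column means:
  mean(A) = (4 + 1 + 4 + 4) / 4 = 13/4 = 3.25
  mean(B) = (2 + 2 + 4 + 7) / 4 = 15/4 = 3.75

Step 2 — sample variances and covariances s[i,j] = (1/(n-1)) · Σ_k (x_{k,i} - mean_i) · (x_{k,j} - mean_j), with n-1 = 3:
  s[A,A] = ((0.75)·(0.75) + (-2.25)·(-2.25) + (0.75)·(0.75) + (0.75)·(0.75)) / 3 = 6.75/3 = 2.25
  s[A,B] = ((0.75)·(-1.75) + (-2.25)·(-1.75) + (0.75)·(0.25) + (0.75)·(3.25)) / 3 = 5.25/3 = 1.75
  s[B,B] = ((-1.75)·(-1.75) + (-1.75)·(-1.75) + (0.25)·(0.25) + (3.25)·(3.25)) / 3 = 16.75/3 = 5.5833
  Sample standard deviations s_i = √(s[i,i]):
  s(A) = √(2.25) = 1.5
  s(B) = √(5.5833) = 2.3629

Step 3 — r_{ij} = s_{ij} / (s_i · s_j):
  r[A,A] = 1 (diagonal).
  r[A,B] = 1.75 / (1.5 · 2.3629) = 1.75 / 3.5444 = 0.4937
  r[B,B] = 1 (diagonal).

R is symmetric with unit diagonal. Assembling:

R = [[1, 0.4937],
 [0.4937, 1]]


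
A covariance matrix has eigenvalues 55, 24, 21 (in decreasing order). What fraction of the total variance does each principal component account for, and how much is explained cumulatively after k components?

Step 1 — total variance = trace(Sigma) = Σ λ_i = 55 + 24 + 21 = 100.

Step 2 — fraction explained by component i = λ_i / Σ λ:
  PC1: 55/100 = 0.55
  PC2: 24/100 = 0.24
  PC3: 21/100 = 0.21

Step 3 — cumulative fraction after k components = (λ_1 + ... + λ_k) / Σ λ:
  k = 1: 55/100 = 0.55
  k = 2: (55 + 24)/100 = 79/100 = 0.79
  k = 3: (55 + 24 + 21)/100 = 100/100 = 1

Summary (fraction, with percent):

explained: PC1 0.55 (55%), PC2 0.24 (24%), PC3 0.21 (21%);  cumulative: 0.55, 0.79, 1


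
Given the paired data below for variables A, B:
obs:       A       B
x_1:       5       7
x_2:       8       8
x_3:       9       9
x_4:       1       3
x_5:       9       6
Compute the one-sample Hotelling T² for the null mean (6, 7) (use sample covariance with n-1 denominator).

Step 1 — sample mean vector:
  mean(A) = (5 + 8 + 9 + 1 + 9) / 5 = 32/5 = 6.4
  mean(B) = (7 + 8 + 9 + 3 + 6) / 5 = 33/5 = 6.6
  x̄ = (6.4, 6.6),  deviation x̄ - mu_0 = (6.4, 6.6) - (6, 7) = (0.4, -0.4).

Step 2 — sample covariance matrix, S[i,j] = (1/(n-1)) · Σ_k (x_{k,i} - mean_i) · (x_{k,j} - mean_j), divisor n-1 = 4:
  S[A,A] = ((-1.4)·(-1.4) + (1.6)·(1.6) + (2.6)·(2.6) + (-5.4)·(-5.4) + (2.6)·(2.6)) / 4 = 47.2/4 = 11.8
  S[A,B] = ((-1.4)·(0.4) + (1.6)·(1.4) + (2.6)·(2.4) + (-5.4)·(-3.6) + (2.6)·(-0.6)) / 4 = 25.8/4 = 6.45
  S[B,B] = ((0.4)·(0.4) + (1.4)·(1.4) + (2.4)·(2.4) + (-3.6)·(-3.6) + (-0.6)·(-0.6)) / 4 = 21.2/4 = 5.3
  S = [[11.8, 6.45],
 [6.45, 5.3]].

Step 3 — invert S. det(S) = 11.8·5.3 - (6.45)² = 20.9375.
  S^{-1} = (1/det) · [[d, -b], [-b, a]] = [[0.2531, -0.3081],
 [-0.3081, 0.5636]].

Step 4 — quadratic form (x̄ - mu_0)^T · S^{-1} · (x̄ - mu_0):
  S^{-1} · (x̄ - mu_0) = (0.2245, -0.3487),
  (x̄ - mu_0)^T · [...] = (0.4)·(0.2245) + (-0.4)·(-0.3487) = 0.2293.

Step 5 — scale by n: T² = 5 · 0.2293 = 1.1463.

T² ≈ 1.1463


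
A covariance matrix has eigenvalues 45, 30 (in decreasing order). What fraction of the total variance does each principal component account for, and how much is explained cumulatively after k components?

Step 1 — total variance = trace(Sigma) = Σ λ_i = 45 + 30 = 75.

Step 2 — fraction explained by component i = λ_i / Σ λ:
  PC1: 45/75 = 0.6
  PC2: 30/75 = 0.4

Step 3 — cumulative fraction after k components = (λ_1 + ... + λ_k) / Σ λ:
  k = 1: 45/75 = 0.6
  k = 2: (45 + 30)/75 = 75/75 = 1

Summary (fraction, with percent):

explained: PC1 0.6 (60%), PC2 0.4 (40%);  cumulative: 0.6, 1


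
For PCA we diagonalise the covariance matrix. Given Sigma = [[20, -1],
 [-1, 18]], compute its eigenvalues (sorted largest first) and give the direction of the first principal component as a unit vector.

Step 1 — characteristic polynomial of 2×2 Sigma:
  det(Sigma - λI) = λ² - trace · λ + det = 0.
  trace = 20 + 18 = 38, det = 20·18 - (-1)² = 359.
Step 2 — discriminant:
  Δ = trace² - 4·det = 1444 - 1436 = 8.
Step 3 — eigenvalues:
  λ = (trace ± √Δ)/2 = (38 ± 2.8284)/2,
  λ_1 = 20.4142,  λ_2 = 17.5858.

Step 4 — unit eigenvector for λ_1: solve (Sigma - λ_1 I)v = 0. First row:
  (20 - 20.4142)·v_x + (-1)·v_y = 0, i.e. (-0.4142)·v_x + (-1)·v_y = 0,
  so v ∝ (b, λ_1 - a) = (-1, 0.4142); multiply by -1 so the first entry is positive: u = (1, -0.4142).
  ||u|| = √((1)² + (-0.4142)²) = √(1.1716) ≈ 1.0824,
  v_1 = u/||u|| ≈ (0.9239, -0.3827) (||v_1|| = 1).

λ_1 = 20.4142,  λ_2 = 17.5858;  v_1 ≈ (0.9239, -0.3827)


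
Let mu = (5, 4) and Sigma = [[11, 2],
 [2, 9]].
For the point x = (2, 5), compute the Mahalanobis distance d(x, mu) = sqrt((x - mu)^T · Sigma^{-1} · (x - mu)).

Step 1 — centre the observation: (x - mu) = (-3, 1).

Step 2 — invert Sigma. det(Sigma) = 11·9 - (2)² = 95.
  Sigma^{-1} = (1/det) · [[d, -b], [-b, a]] = [[0.0947, -0.0211],
 [-0.0211, 0.1158]].

Step 3 — form the quadratic (x - mu)^T · Sigma^{-1} · (x - mu):
  Sigma^{-1} · (x - mu) = (-0.3053, 0.1789).
  (x - mu)^T · [Sigma^{-1} · (x - mu)] = (-3)·(-0.3053) + (1)·(0.1789) = 1.0947.

Step 4 — take square root: d = √(1.0947) ≈ 1.0463.

d(x, mu) = √(1.0947) ≈ 1.0463


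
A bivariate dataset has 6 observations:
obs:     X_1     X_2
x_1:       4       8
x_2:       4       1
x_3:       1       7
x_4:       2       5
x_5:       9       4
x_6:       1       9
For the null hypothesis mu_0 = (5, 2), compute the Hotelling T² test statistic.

Step 1 — sample mean vector:
  mean(X_1) = (4 + 4 + 1 + 2 + 9 + 1) / 6 = 21/6 = 3.5
  mean(X_2) = (8 + 1 + 7 + 5 + 4 + 9) / 6 = 34/6 = 5.6667
  x̄ = (3.5, 5.6667),  deviation x̄ - mu_0 = (3.5, 5.6667) - (5, 2) = (-1.5, 3.6667).

Step 2 — sample covariance matrix, S[i,j] = (1/(n-1)) · Σ_k (x_{k,i} - mean_i) · (x_{k,j} - mean_j), divisor n-1 = 5:
  S[X_1,X_1] = ((0.5)·(0.5) + (0.5)·(0.5) + (-2.5)·(-2.5) + (-1.5)·(-1.5) + (5.5)·(5.5) + (-2.5)·(-2.5)) / 5 = 45.5/5 = 9.1
  S[X_1,X_2] = ((0.5)·(2.3333) + (0.5)·(-4.6667) + (-2.5)·(1.3333) + (-1.5)·(-0.6667) + (5.5)·(-1.6667) + (-2.5)·(3.3333)) / 5 = -21/5 = -4.2
  S[X_2,X_2] = ((2.3333)·(2.3333) + (-4.6667)·(-4.6667) + (1.3333)·(1.3333) + (-0.6667)·(-0.6667) + (-1.6667)·(-1.6667) + (3.3333)·(3.3333)) / 5 = 43.3333/5 = 8.6667
  S = [[9.1, -4.2],
 [-4.2, 8.6667]].

Step 3 — invert S. det(S) = 9.1·8.6667 - (-4.2)² = 61.2267.
  S^{-1} = (1/det) · [[d, -b], [-b, a]] = [[0.1416, 0.0686],
 [0.0686, 0.1486]].

Step 4 — quadratic form (x̄ - mu_0)^T · S^{-1} · (x̄ - mu_0):
  S^{-1} · (x̄ - mu_0) = (0.0392, 0.4421),
  (x̄ - mu_0)^T · [...] = (-1.5)·(0.0392) + (3.6667)·(0.4421) = 1.5621.

Step 5 — scale by n: T² = 6 · 1.5621 = 9.3728.

T² ≈ 9.3728
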